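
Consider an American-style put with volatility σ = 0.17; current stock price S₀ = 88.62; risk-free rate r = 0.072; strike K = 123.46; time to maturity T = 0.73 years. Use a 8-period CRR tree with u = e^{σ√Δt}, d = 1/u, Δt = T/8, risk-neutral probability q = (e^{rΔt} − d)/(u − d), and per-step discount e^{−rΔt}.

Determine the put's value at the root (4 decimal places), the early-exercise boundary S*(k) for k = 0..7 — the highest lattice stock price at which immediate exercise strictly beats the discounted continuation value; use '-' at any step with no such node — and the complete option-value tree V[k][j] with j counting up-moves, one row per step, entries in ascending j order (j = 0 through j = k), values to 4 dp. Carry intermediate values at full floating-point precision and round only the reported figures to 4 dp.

price = 34.8400
boundary = 88.6200 93.2898 98.2056 103.3805 108.8281 103.3805 108.8281 114.5627
tree:
34.8400
39.2760 30.1702
43.4900 34.8400 25.2544
47.4930 39.2760 30.1702 20.0795
51.2957 43.4900 34.8400 25.2544 14.6319
54.9080 47.4930 39.2760 30.1702 20.0795 9.0768
58.3395 51.2957 43.4900 34.8400 25.2544 14.6319 4.6643
61.5992 54.9080 47.4930 39.2760 30.1702 20.0795 8.8973 1.2751
64.6957 58.3395 51.2957 43.4900 34.8400 25.2544 14.6319 2.8605 0.0000

Δt=0.09125, u=1.05269, d=0.94994, q=0.55132, disc=e^(-rΔt)=0.99345
k=8 terminal: V=max(K-S,0) → 64.6957 58.3395 51.2957 43.4900 34.8400 25.2544 14.6319 2.8605 0.0000
k=7: j=0 S=61.8608 intr=61.5992 cont=60.7907 V=61.5992[EX]; j=1 S=68.5520 intr=54.9080 cont=54.0995 V=54.9080[EX]; j=2 S=75.9670 intr=47.4930 cont=46.6845 V=47.4930[EX]; j=3 S=84.1840 intr=39.2760 cont=38.4675 V=39.2760[EX]; j=4 S=93.2898 intr=30.1702 cont=29.3618 V=30.1702[EX]; j=5 S=103.3805 intr=20.0795 cont=19.2710 V=20.0795[EX]; j=6 S=114.5627 intr=8.8973 cont=8.0888 V=8.8973[EX]; j=7 S=126.9544 intr=0.0000 cont=1.2751 V=1.2751[hold]  S*(7)=114.5627
k=6: j=0 S=65.1205 intr=58.3395 cont=57.5310 V=58.3395[EX]; j=1 S=72.1643 intr=51.2957 cont=50.4872 V=51.2957[EX]; j=2 S=79.9700 intr=43.4900 cont=42.6815 V=43.4900[EX]; j=3 S=88.6200 intr=34.8400 cont=34.0315 V=34.8400[EX]; j=4 S=98.2056 intr=25.2544 cont=24.4459 V=25.2544[EX]; j=5 S=108.8281 intr=14.6319 cont=13.8235 V=14.6319[EX]; j=6 S=120.5995 intr=2.8605 cont=4.6643 V=4.6643[hold]  S*(6)=108.8281
k=5: j=0 S=68.5520 intr=54.9080 cont=54.0995 V=54.9080[EX]; j=1 S=75.9670 intr=47.4930 cont=46.6845 V=47.4930[EX]; j=2 S=84.1840 intr=39.2760 cont=38.4675 V=39.2760[EX]; j=3 S=93.2898 intr=30.1702 cont=29.3618 V=30.1702[EX]; j=4 S=103.3805 intr=20.0795 cont=19.2710 V=20.0795[EX]; j=5 S=114.5627 intr=8.8973 cont=9.0768 V=9.0768[hold]  S*(5)=103.3805
k=4: j=0 S=72.1643 intr=51.2957 cont=50.4872 V=51.2957[EX]; j=1 S=79.9700 intr=43.4900 cont=42.6815 V=43.4900[EX]; j=2 S=88.6200 intr=34.8400 cont=34.0315 V=34.8400[EX]; j=3 S=98.2056 intr=25.2544 cont=24.4459 V=25.2544[EX]; j=4 S=108.8281 intr=14.6319 cont=13.9218 V=14.6319[EX]  S*(4)=108.8281
k=3: j=0 S=75.9670 intr=47.4930 cont=46.6845 V=47.4930[EX]; j=1 S=84.1840 intr=39.2760 cont=38.4675 V=39.2760[EX]; j=2 S=93.2898 intr=30.1702 cont=29.3618 V=30.1702[EX]; j=3 S=103.3805 intr=20.0795 cont=19.2710 V=20.0795[EX]  S*(3)=103.3805
k=2: j=0 S=79.9700 intr=43.4900 cont=42.6815 V=43.4900[EX]; j=1 S=88.6200 intr=34.8400 cont=34.0315 V=34.8400[EX]; j=2 S=98.2056 intr=25.2544 cont=24.4459 V=25.2544[EX]  S*(2)=98.2056
k=1: j=0 S=84.1840 intr=39.2760 cont=38.4675 V=39.2760[EX]; j=1 S=93.2898 intr=30.1702 cont=29.3618 V=30.1702[EX]  S*(1)=93.2898
k=0: j=0 S=88.6200 intr=34.8400 cont=34.0315 V=34.8400[EX]  S*(0)=88.6200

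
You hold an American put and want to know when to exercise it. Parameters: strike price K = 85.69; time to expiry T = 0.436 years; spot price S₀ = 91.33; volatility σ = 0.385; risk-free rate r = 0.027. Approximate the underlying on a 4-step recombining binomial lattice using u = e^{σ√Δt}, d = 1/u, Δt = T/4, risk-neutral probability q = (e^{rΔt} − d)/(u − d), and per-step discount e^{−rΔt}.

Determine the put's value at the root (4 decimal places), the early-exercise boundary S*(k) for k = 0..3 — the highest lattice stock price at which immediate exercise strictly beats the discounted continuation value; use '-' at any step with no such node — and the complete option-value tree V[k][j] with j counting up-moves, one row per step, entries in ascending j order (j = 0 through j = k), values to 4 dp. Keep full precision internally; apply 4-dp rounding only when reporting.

Δt=0.10900  u=1.13554  d=0.88064  q=0.47983  discount=0.99706
step 4 (expiry): payoffs max(K−S,0) = 30.7607 14.8614 0.0000 0.0000 0.0000
step 3: (k=3,j=0): S=62.3744, (K−S)⁺=23.3156, hold=23.0638 ⇒ V=23.3156 exercise | (k=3,j=1): S=80.4287, (K−S)⁺=5.2613, hold=7.7078 ⇒ V=7.7078 continue | (k=3,j=2): S=103.7089, (K−S)⁺=0.0000, hold=0.0000 ⇒ V=0.0000 continue | (k=3,j=3): S=133.7275, (K−S)⁺=0.0000, hold=0.0000 ⇒ V=0.0000 continue  boundary S*=62.3744
step 2: (k=2,j=0): S=70.8286, (K−S)⁺=14.8614, hold=15.7800 ⇒ V=15.7800 continue | (k=2,j=1): S=91.3300, (K−S)⁺=0.0000, hold=3.9976 ⇒ V=3.9976 continue | (k=2,j=2): S=117.7656, (K−S)⁺=0.0000, hold=0.0000 ⇒ V=0.0000 continue  boundary S*=-
step 1: (k=1,j=0): S=80.4287, (K−S)⁺=5.2613, hold=10.0967 ⇒ V=10.0967 continue | (k=1,j=1): S=103.7089, (K−S)⁺=0.0000, hold=2.0733 ⇒ V=2.0733 continue  boundary S*=-
step 0: (k=0,j=0): S=91.3300, (K−S)⁺=0.0000, hold=6.2285 ⇒ V=6.2285 continue  boundary S*=-

price = 6.2285
boundary = - - - 62.3744
tree:
6.2285
10.0967 2.0733
15.7800 3.9976 0.0000
23.3156 7.7078 0.0000 0.0000
30.7607 14.8614 0.0000 0.0000 0.0000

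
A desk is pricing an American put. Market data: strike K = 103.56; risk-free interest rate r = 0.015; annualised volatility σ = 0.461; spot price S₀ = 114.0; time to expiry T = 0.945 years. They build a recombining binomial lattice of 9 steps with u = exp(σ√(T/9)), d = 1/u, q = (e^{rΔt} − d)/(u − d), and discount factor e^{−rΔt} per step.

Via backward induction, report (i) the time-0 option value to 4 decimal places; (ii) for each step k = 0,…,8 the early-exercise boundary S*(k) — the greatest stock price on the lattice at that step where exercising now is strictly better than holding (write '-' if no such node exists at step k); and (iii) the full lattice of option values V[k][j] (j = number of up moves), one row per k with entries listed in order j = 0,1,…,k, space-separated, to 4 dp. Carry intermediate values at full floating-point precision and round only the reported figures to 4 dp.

Δt=0.10500  u=1.16112  d=0.86124  q=0.46798  discount=0.99843
step 9 (expiry): payoffs max(K−S,0) = 73.8415 63.4939 49.5433 30.7353 5.3785 0.0000 0.0000 0.0000 0.0000 0.0000
step 8: (k=8,j=0): S=34.5066, (K−S)⁺=69.0534, hold=68.8904 ⇒ V=69.0534 exercise | (k=8,j=1): S=46.5214, (K−S)⁺=57.0386, hold=56.8756 ⇒ V=57.0386 exercise | (k=8,j=2): S=62.7196, (K−S)⁺=40.8404, hold=40.6774 ⇒ V=40.8404 exercise | (k=8,j=3): S=84.5579, (K−S)⁺=19.0021, hold=18.8391 ⇒ V=19.0021 exercise | (k=8,j=4): S=114.0000, (K−S)⁺=0.0000, hold=2.8570 ⇒ V=2.8570 continue | (k=8,j=5): S=153.6935, (K−S)⁺=0.0000, hold=0.0000 ⇒ V=0.0000 continue | (k=8,j=6): S=207.2079, (K−S)⁺=0.0000, hold=0.0000 ⇒ V=0.0000 continue | (k=8,j=7): S=279.3554, (K−S)⁺=0.0000, hold=0.0000 ⇒ V=0.0000 continue | (k=8,j=8): S=376.6239, (K−S)⁺=0.0000, hold=0.0000 ⇒ V=0.0000 continue  boundary S*=84.5579
step 7: (k=7,j=0): S=40.0661, (K−S)⁺=63.4939, hold=63.3309 ⇒ V=63.4939 exercise | (k=7,j=1): S=54.0167, (K−S)⁺=49.5433, hold=49.3803 ⇒ V=49.5433 exercise | (k=7,j=2): S=72.8247, (K−S)⁺=30.7353, hold=30.5723 ⇒ V=30.7353 exercise | (k=7,j=3): S=98.1815, (K−S)⁺=5.3785, hold=11.4285 ⇒ V=11.4285 continue | (k=7,j=4): S=132.3672, (K−S)⁺=0.0000, hold=1.5176 ⇒ V=1.5176 continue | (k=7,j=5): S=178.4559, (K−S)⁺=0.0000, hold=0.0000 ⇒ V=0.0000 continue | (k=7,j=6): S=240.5923, (K−S)⁺=0.0000, hold=0.0000 ⇒ V=0.0000 continue | (k=7,j=7): S=324.3639, (K−S)⁺=0.0000, hold=0.0000 ⇒ V=0.0000 continue  boundary S*=72.8247
step 6: (k=6,j=0): S=46.5214, (K−S)⁺=57.0386, hold=56.8756 ⇒ V=57.0386 exercise | (k=6,j=1): S=62.7196, (K−S)⁺=40.8404, hold=40.6774 ⇒ V=40.8404 exercise | (k=6,j=2): S=84.5579, (K−S)⁺=19.0021, hold=21.6659 ⇒ V=21.6659 continue | (k=6,j=3): S=114.0000, (K−S)⁺=0.0000, hold=6.7797 ⇒ V=6.7797 continue | (k=6,j=4): S=153.6935, (K−S)⁺=0.0000, hold=0.8061 ⇒ V=0.8061 continue | (k=6,j=5): S=207.2079, (K−S)⁺=0.0000, hold=0.0000 ⇒ V=0.0000 continue | (k=6,j=6): S=279.3554, (K−S)⁺=0.0000, hold=0.0000 ⇒ V=0.0000 continue  boundary S*=62.7196
step 5: (k=5,j=0): S=54.0167, (K−S)⁺=49.5433, hold=49.3803 ⇒ V=49.5433 exercise | (k=5,j=1): S=72.8247, (K−S)⁺=30.7353, hold=31.8170 ⇒ V=31.8170 continue | (k=5,j=2): S=98.1815, (K−S)⁺=5.3785, hold=14.6763 ⇒ V=14.6763 continue | (k=5,j=3): S=132.3672, (K−S)⁺=0.0000, hold=3.9779 ⇒ V=3.9779 continue | (k=5,j=4): S=178.4559, (K−S)⁺=0.0000, hold=0.4282 ⇒ V=0.4282 continue | (k=5,j=5): S=240.5923, (K−S)⁺=0.0000, hold=0.0000 ⇒ V=0.0000 continue  boundary S*=54.0167
step 4: (k=4,j=0): S=62.7196, (K−S)⁺=40.8404, hold=41.1828 ⇒ V=41.1828 continue | (k=4,j=1): S=84.5579, (K−S)⁺=19.0021, hold=23.7580 ⇒ V=23.7580 continue | (k=4,j=2): S=114.0000, (K−S)⁺=0.0000, hold=9.6545 ⇒ V=9.6545 continue | (k=4,j=3): S=153.6935, (K−S)⁺=0.0000, hold=2.3131 ⇒ V=2.3131 continue | (k=4,j=4): S=207.2079, (K−S)⁺=0.0000, hold=0.2274 ⇒ V=0.2274 continue  boundary S*=-
step 3: (k=3,j=0): S=72.8247, (K−S)⁺=30.7353, hold=32.9764 ⇒ V=32.9764 continue | (k=3,j=1): S=98.1815, (K−S)⁺=5.3785, hold=17.1308 ⇒ V=17.1308 continue | (k=3,j=2): S=132.3672, (K−S)⁺=0.0000, hold=6.2090 ⇒ V=6.2090 continue | (k=3,j=3): S=178.4559, (K−S)⁺=0.0000, hold=1.3349 ⇒ V=1.3349 continue  boundary S*=-
step 2: (k=2,j=0): S=84.5579, (K−S)⁺=19.0021, hold=25.5208 ⇒ V=25.5208 continue | (k=2,j=1): S=114.0000, (K−S)⁺=0.0000, hold=12.0007 ⇒ V=12.0007 continue | (k=2,j=2): S=153.6935, (K−S)⁺=0.0000, hold=3.9219 ⇒ V=3.9219 continue  boundary S*=-
step 1: (k=1,j=0): S=98.1815, (K−S)⁺=5.3785, hold=19.1635 ⇒ V=19.1635 continue | (k=1,j=1): S=132.3672, (K−S)⁺=0.0000, hold=8.2071 ⇒ V=8.2071 continue  boundary S*=-
step 0: (k=0,j=0): S=114.0000, (K−S)⁺=0.0000, hold=14.0140 ⇒ V=14.0140 continue  boundary S*=-

price = 14.0140
boundary = - - - - - 54.0167 62.7196 72.8247 84.5579
tree:
14.0140
19.1635 8.2071
25.5208 12.0007 3.9219
32.9764 17.1308 6.2090 1.3349
41.1828 23.7580 9.6545 2.3131 0.2274
49.5433 31.8170 14.6763 3.9779 0.4282 0.0000
57.0386 40.8404 21.6659 6.7797 0.8061 0.0000 0.0000
63.4939 49.5433 30.7353 11.4285 1.5176 0.0000 0.0000 0.0000
69.0534 57.0386 40.8404 19.0021 2.8570 0.0000 0.0000 0.0000 0.0000
73.8415 63.4939 49.5433 30.7353 5.3785 0.0000 0.0000 0.0000 0.0000 0.0000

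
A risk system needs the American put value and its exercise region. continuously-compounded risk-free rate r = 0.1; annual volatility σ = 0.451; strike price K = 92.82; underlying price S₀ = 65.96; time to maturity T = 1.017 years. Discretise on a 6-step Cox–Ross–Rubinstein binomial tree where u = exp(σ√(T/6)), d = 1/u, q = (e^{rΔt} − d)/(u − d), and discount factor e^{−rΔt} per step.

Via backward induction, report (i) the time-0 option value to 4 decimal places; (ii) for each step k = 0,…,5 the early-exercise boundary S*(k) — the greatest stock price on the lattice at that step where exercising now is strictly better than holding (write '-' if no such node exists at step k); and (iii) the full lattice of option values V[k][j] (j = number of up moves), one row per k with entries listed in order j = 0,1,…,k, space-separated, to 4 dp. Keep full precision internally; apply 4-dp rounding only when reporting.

price = 27.5471
boundary = - 54.7825 65.9600 54.7825 65.9600 79.4181
tree:
27.5471
38.0375 17.9777
47.3209 26.8600 9.6923
55.0312 38.0375 16.4567 3.2455
61.4348 47.3209 26.8600 6.5951 0.0000
66.7534 55.0312 38.0375 13.4019 0.0000 0.0000
71.1706 61.4348 47.3209 26.8600 0.0000 0.0000 0.0000

Δt=0.16950, u=1.20403, d=0.83054, q=0.49948, disc=e^(-rΔt)=0.98319
k=6 terminal: V=max(K-S,0) → 71.1706 61.4348 47.3209 26.8600 0.0000 0.0000 0.0000
k=5: j=0 S=26.0666 intr=66.7534 cont=65.1933 V=66.7534[EX]; j=1 S=37.7888 intr=55.0312 cont=53.4711 V=55.0312[EX]; j=2 S=54.7825 intr=38.0375 cont=36.4775 V=38.0375[EX]; j=3 S=79.4181 intr=13.4019 cont=13.2180 V=13.4019[EX]; j=4 S=115.1325 intr=0.0000 cont=0.0000 V=0.0000[hold]; j=5 S=166.9076 intr=0.0000 cont=0.0000 V=0.0000[hold]  S*(5)=79.4181
k=4: j=0 S=31.3852 intr=61.4348 cont=59.8748 V=61.4348[EX]; j=1 S=45.4991 intr=47.3209 cont=45.7609 V=47.3209[EX]; j=2 S=65.9600 intr=26.8600 cont=25.3000 V=26.8600[EX]; j=3 S=95.6222 intr=0.0000 cont=6.5951 V=6.5951[hold]; j=4 S=138.6236 intr=0.0000 cont=0.0000 V=0.0000[hold]  S*(4)=65.9600
k=3: j=0 S=37.7888 intr=55.0312 cont=53.4711 V=55.0312[EX]; j=1 S=54.7825 intr=38.0375 cont=36.4775 V=38.0375[EX]; j=2 S=79.4181 intr=13.4019 cont=16.4567 V=16.4567[hold]; j=3 S=115.1325 intr=0.0000 cont=3.2455 V=3.2455[hold]  S*(3)=54.7825
k=2: j=0 S=45.4991 intr=47.3209 cont=45.7609 V=47.3209[EX]; j=1 S=65.9600 intr=26.8600 cont=26.8002 V=26.8600[EX]; j=2 S=95.6222 intr=0.0000 cont=9.6923 V=9.6923[hold]  S*(2)=65.9600
k=1: j=0 S=54.7825 intr=38.0375 cont=36.4775 V=38.0375[EX]; j=1 S=79.4181 intr=13.4019 cont=17.9777 V=17.9777[hold]  S*(1)=54.7825
k=0: j=0 S=65.9600 intr=26.8600 cont=27.5471 V=27.5471[hold]  S*(0)=-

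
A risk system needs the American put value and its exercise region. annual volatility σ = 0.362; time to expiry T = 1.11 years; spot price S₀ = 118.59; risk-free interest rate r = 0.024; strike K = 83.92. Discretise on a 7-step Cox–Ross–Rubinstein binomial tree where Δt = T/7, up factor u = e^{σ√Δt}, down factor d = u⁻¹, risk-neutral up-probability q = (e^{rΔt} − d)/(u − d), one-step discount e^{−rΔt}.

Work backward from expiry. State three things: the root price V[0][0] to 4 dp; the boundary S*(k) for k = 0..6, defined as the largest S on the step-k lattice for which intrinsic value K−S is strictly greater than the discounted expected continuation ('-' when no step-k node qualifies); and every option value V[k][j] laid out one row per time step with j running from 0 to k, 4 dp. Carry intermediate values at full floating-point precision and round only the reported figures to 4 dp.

price = 3.4855
boundary = - - - - - 57.6801 66.6239
tree:
3.4855
5.5085 1.2971
8.5257 2.2470 0.2669
12.8589 3.8467 0.5125 0.0000
18.7682 6.4878 0.9840 0.0000 0.0000
26.2399 10.7325 1.8893 0.0000 0.0000 0.0000
33.9831 17.2961 3.6276 0.0000 0.0000 0.0000 0.0000
40.6869 26.2399 6.9654 0.0000 0.0000 0.0000 0.0000 0.0000

Δt=0.15857  u=1.15506  d=0.86576  q=0.47720  discount=0.99620
step 7 (expiry): payoffs max(K−S,0) = 40.6869 26.2399 6.9654 0.0000 0.0000 0.0000 0.0000 0.0000
step 6: (k=6,j=0): S=49.9369, (K−S)⁺=33.9831, hold=33.6644 ⇒ V=33.9831 exercise | (k=6,j=1): S=66.6239, (K−S)⁺=17.2961, hold=16.9773 ⇒ V=17.2961 exercise | (k=6,j=2): S=88.8872, (K−S)⁺=0.0000, hold=3.6276 ⇒ V=3.6276 continue | (k=6,j=3): S=118.5900, (K−S)⁺=0.0000, hold=0.0000 ⇒ V=0.0000 continue | (k=6,j=4): S=158.2184, (K−S)⁺=0.0000, hold=0.0000 ⇒ V=0.0000 continue | (k=6,j=5): S=211.0892, (K−S)⁺=0.0000, hold=0.0000 ⇒ V=0.0000 continue | (k=6,j=6): S=281.6274, (K−S)⁺=0.0000, hold=0.0000 ⇒ V=0.0000 continue  boundary S*=66.6239
step 5: (k=5,j=0): S=57.6801, (K−S)⁺=26.2399, hold=25.9212 ⇒ V=26.2399 exercise | (k=5,j=1): S=76.9546, (K−S)⁺=6.9654, hold=10.7325 ⇒ V=10.7325 continue | (k=5,j=2): S=102.6700, (K−S)⁺=0.0000, hold=1.8893 ⇒ V=1.8893 continue | (k=5,j=3): S=136.9785, (K−S)⁺=0.0000, hold=0.0000 ⇒ V=0.0000 continue | (k=5,j=4): S=182.7517, (K−S)⁺=0.0000, hold=0.0000 ⇒ V=0.0000 continue | (k=5,j=5): S=243.8206, (K−S)⁺=0.0000, hold=0.0000 ⇒ V=0.0000 continue  boundary S*=57.6801
step 4: (k=4,j=0): S=66.6239, (K−S)⁺=17.2961, hold=18.7682 ⇒ V=18.7682 continue | (k=4,j=1): S=88.8872, (K−S)⁺=0.0000, hold=6.4878 ⇒ V=6.4878 continue | (k=4,j=2): S=118.5900, (K−S)⁺=0.0000, hold=0.9840 ⇒ V=0.9840 continue | (k=4,j=3): S=158.2184, (K−S)⁺=0.0000, hold=0.0000 ⇒ V=0.0000 continue | (k=4,j=4): S=211.0892, (K−S)⁺=0.0000, hold=0.0000 ⇒ V=0.0000 continue  boundary S*=-
step 3: (k=3,j=0): S=76.9546, (K−S)⁺=6.9654, hold=12.8589 ⇒ V=12.8589 continue | (k=3,j=1): S=102.6700, (K−S)⁺=0.0000, hold=3.8467 ⇒ V=3.8467 continue | (k=3,j=2): S=136.9785, (K−S)⁺=0.0000, hold=0.5125 ⇒ V=0.5125 continue | (k=3,j=3): S=182.7517, (K−S)⁺=0.0000, hold=0.0000 ⇒ V=0.0000 continue  boundary S*=-
step 2: (k=2,j=0): S=88.8872, (K−S)⁺=0.0000, hold=8.5257 ⇒ V=8.5257 continue | (k=2,j=1): S=118.5900, (K−S)⁺=0.0000, hold=2.2470 ⇒ V=2.2470 continue | (k=2,j=2): S=158.2184, (K−S)⁺=0.0000, hold=0.2669 ⇒ V=0.2669 continue  boundary S*=-
step 1: (k=1,j=0): S=102.6700, (K−S)⁺=0.0000, hold=5.5085 ⇒ V=5.5085 continue | (k=1,j=1): S=136.9785, (K−S)⁺=0.0000, hold=1.2971 ⇒ V=1.2971 continue  boundary S*=-
step 0: (k=0,j=0): S=118.5900, (K−S)⁺=0.0000, hold=3.4855 ⇒ V=3.4855 continue  boundary S*=-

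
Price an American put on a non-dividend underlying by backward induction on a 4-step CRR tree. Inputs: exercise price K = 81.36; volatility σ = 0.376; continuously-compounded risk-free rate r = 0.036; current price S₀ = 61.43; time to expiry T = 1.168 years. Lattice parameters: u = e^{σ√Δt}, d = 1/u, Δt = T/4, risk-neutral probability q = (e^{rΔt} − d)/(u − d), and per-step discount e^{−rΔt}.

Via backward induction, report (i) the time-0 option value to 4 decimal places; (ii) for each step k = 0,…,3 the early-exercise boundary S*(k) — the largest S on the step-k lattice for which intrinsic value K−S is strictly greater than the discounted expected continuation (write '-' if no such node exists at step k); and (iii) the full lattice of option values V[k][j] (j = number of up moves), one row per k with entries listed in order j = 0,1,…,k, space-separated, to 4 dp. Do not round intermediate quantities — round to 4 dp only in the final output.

price = 22.5520
boundary = - 50.1350 40.9168 50.1350
tree:
22.5520
31.2250 13.4755
40.4432 21.0822 5.3747
47.9665 31.2250 10.3498 0.0000
54.1065 40.4432 19.9300 0.0000 0.0000

params: Δt=0.29200 u=1.22529 d=0.81613 q=0.47521 e^(-rΔt)=0.98954
t_4 payoffs: 54.1065 40.4432 19.9300 0.0000 0.0000
t_3: node(3,0) S=33.3935 payoff=47.9665 vs cont=47.1157 → 47.9665 [stop]  node(3,1) S=50.1350 payoff=31.2250 vs cont=30.3742 → 31.2250 [stop]  node(3,2) S=75.2697 payoff=6.0903 vs cont=10.3498 → 10.3498 [wait]  node(3,3) S=113.0054 payoff=0.0000 vs cont=0.0000 → 0.0000 [wait]  ⇒ S*(3)=50.1350
t_2: node(2,0) S=40.9168 payoff=40.4432 vs cont=39.5925 → 40.4432 [stop]  node(2,1) S=61.4300 payoff=19.9300 vs cont=21.0822 → 21.0822 [wait]  node(2,2) S=92.2274 payoff=0.0000 vs cont=5.3747 → 5.3747 [wait]  ⇒ S*(2)=40.9168
t_1: node(1,0) S=50.1350 payoff=31.2250 vs cont=30.9160 → 31.2250 [stop]  node(1,1) S=75.2697 payoff=6.0903 vs cont=13.4755 → 13.4755 [wait]  ⇒ S*(1)=50.1350
t_0: node(0,0) S=61.4300 payoff=19.9300 vs cont=22.5520 → 22.5520 [wait]  ⇒ S*(0)=-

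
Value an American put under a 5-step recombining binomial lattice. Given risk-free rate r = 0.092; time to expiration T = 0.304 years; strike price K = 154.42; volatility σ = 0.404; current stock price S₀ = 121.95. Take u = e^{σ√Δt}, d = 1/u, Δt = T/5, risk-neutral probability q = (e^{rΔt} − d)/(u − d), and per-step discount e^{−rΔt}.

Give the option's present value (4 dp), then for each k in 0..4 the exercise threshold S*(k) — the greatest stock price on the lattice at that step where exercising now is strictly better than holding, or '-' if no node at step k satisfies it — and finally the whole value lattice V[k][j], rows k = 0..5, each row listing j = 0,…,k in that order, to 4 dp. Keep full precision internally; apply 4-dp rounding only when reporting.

Δt=0.06080  u=1.10475  d=0.90518  q=0.50322  discount=0.99442
step 5 (expiry): payoffs max(K−S,0) = 80.3118 63.9733 44.0328 19.6960 0.0000 0.0000
step 4: (k=4,j=0): S=81.8709, (K−S)⁺=72.5491, hold=71.6878 ⇒ V=72.5491 exercise | (k=4,j=1): S=99.9207, (K−S)⁺=54.4993, hold=53.6379 ⇒ V=54.4993 exercise | (k=4,j=2): S=121.9500, (K−S)⁺=32.4700, hold=31.6086 ⇒ V=32.4700 exercise | (k=4,j=3): S=148.8360, (K−S)⁺=5.5840, hold=9.7299 ⇒ V=9.7299 continue | (k=4,j=4): S=181.6495, (K−S)⁺=0.0000, hold=0.0000 ⇒ V=0.0000 continue  boundary S*=121.9500
step 3: (k=3,j=0): S=90.4467, (K−S)⁺=63.9733, hold=63.1120 ⇒ V=63.9733 exercise | (k=3,j=1): S=110.3872, (K−S)⁺=44.0328, hold=43.1714 ⇒ V=44.0328 exercise | (k=3,j=2): S=134.7240, (K−S)⁺=19.6960, hold=20.9094 ⇒ V=20.9094 continue | (k=3,j=3): S=164.4262, (K−S)⁺=0.0000, hold=4.8066 ⇒ V=4.8066 continue  boundary S*=110.3872
step 2: (k=2,j=0): S=99.9207, (K−S)⁺=54.4993, hold=53.6379 ⇒ V=54.4993 exercise | (k=2,j=1): S=121.9500, (K−S)⁺=32.4700, hold=32.2158 ⇒ V=32.4700 exercise | (k=2,j=2): S=148.8360, (K−S)⁺=5.5840, hold=12.7347 ⇒ V=12.7347 continue  boundary S*=121.9500
step 1: (k=1,j=0): S=110.3872, (K−S)⁺=44.0328, hold=43.1714 ⇒ V=44.0328 exercise | (k=1,j=1): S=134.7240, (K−S)⁺=19.6960, hold=22.4130 ⇒ V=22.4130 continue  boundary S*=110.3872
step 0: (k=0,j=0): S=121.9500, (K−S)⁺=32.4700, hold=32.9683 ⇒ V=32.9683 continue  boundary S*=-

price = 32.9683
boundary = - 110.3872 121.9500 110.3872 121.9500
tree:
32.9683
44.0328 22.4130
54.4993 32.4700 12.7347
63.9733 44.0328 20.9094 4.8066
72.5491 54.4993 32.4700 9.7299 0.0000
80.3118 63.9733 44.0328 19.6960 0.0000 0.0000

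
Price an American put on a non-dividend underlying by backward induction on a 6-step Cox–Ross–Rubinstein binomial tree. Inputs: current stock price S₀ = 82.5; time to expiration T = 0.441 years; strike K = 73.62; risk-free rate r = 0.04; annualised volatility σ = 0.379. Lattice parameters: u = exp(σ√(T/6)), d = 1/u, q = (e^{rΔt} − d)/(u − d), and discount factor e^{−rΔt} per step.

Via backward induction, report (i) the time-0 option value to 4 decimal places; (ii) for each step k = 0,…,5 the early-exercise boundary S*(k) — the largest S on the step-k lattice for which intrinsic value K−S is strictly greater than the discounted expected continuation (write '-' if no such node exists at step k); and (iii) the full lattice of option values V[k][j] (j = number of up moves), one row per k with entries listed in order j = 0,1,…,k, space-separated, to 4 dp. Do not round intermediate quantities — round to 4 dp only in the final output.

price = 4.0254
boundary = - - - - 54.6964 60.6153
tree:
4.0254
6.2442 1.7277
9.4066 2.9723 0.4356
13.6589 5.0133 0.8543 0.0000
18.9236 8.2316 1.6755 0.0000 0.0000
24.2646 13.0047 3.2862 0.0000 0.0000 0.0000
29.0840 18.9236 6.4452 0.0000 0.0000 0.0000 0.0000

params: Δt=0.07350 u=1.10821 d=0.90235 q=0.48864 e^(-rΔt)=0.99706
t_6 payoffs: 29.0840 18.9236 6.4452 0.0000 0.0000 0.0000 0.0000
t_5: node(5,0) S=49.3554 payoff=24.2646 vs cont=24.0485 → 24.2646 [stop]  node(5,1) S=60.6153 payoff=13.0047 vs cont=12.7886 → 13.0047 [stop]  node(5,2) S=74.4441 payoff=0.0000 vs cont=3.2862 → 3.2862 [wait]  node(5,3) S=91.4277 payoff=0.0000 vs cont=0.0000 → 0.0000 [wait]  node(5,4) S=112.2860 payoff=0.0000 vs cont=0.0000 → 0.0000 [wait]  node(5,5) S=137.9029 payoff=0.0000 vs cont=0.0000 → 0.0000 [wait]  ⇒ S*(5)=60.6153
t_4: node(4,0) S=54.6964 payoff=18.9236 vs cont=18.7075 → 18.9236 [stop]  node(4,1) S=67.1748 payoff=6.4452 vs cont=8.2316 → 8.2316 [wait]  node(4,2) S=82.5000 payoff=0.0000 vs cont=1.6755 → 1.6755 [wait]  node(4,3) S=101.3215 payoff=0.0000 vs cont=0.0000 → 0.0000 [wait]  node(4,4) S=124.4370 payoff=0.0000 vs cont=0.0000 → 0.0000 [wait]  ⇒ S*(4)=54.6964
t_3: node(3,0) S=60.6153 payoff=13.0047 vs cont=13.6589 → 13.6589 [wait]  node(3,1) S=74.4441 payoff=0.0000 vs cont=5.0133 → 5.0133 [wait]  node(3,2) S=91.4277 payoff=0.0000 vs cont=0.8543 → 0.8543 [wait]  node(3,3) S=112.2860 payoff=0.0000 vs cont=0.0000 → 0.0000 [wait]  ⇒ S*(3)=-
t_2: node(2,0) S=67.1748 payoff=6.4452 vs cont=9.4066 → 9.4066 [wait]  node(2,1) S=82.5000 payoff=0.0000 vs cont=2.9723 → 2.9723 [wait]  node(2,2) S=101.3215 payoff=0.0000 vs cont=0.4356 → 0.4356 [wait]  ⇒ S*(2)=-
t_1: node(1,0) S=74.4441 payoff=0.0000 vs cont=6.2442 → 6.2442 [wait]  node(1,1) S=91.4277 payoff=0.0000 vs cont=1.7277 → 1.7277 [wait]  ⇒ S*(1)=-
t_0: node(0,0) S=82.5000 payoff=0.0000 vs cont=4.0254 → 4.0254 [wait]  ⇒ S*(0)=-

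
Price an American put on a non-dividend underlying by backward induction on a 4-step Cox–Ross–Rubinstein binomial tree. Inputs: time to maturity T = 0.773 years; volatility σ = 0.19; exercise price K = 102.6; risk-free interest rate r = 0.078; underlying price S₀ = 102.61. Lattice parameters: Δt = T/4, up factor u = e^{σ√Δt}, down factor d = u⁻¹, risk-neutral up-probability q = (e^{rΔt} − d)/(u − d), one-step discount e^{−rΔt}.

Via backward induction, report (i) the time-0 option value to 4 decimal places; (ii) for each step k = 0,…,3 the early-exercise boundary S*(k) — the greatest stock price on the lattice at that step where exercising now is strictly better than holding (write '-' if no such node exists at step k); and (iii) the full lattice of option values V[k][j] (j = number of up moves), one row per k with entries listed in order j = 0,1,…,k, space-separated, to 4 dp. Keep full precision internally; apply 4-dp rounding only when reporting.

Δt=0.19325  u=1.08711  d=0.91987  q=0.56994  discount=0.98504
step 4 (expiry): payoffs max(K−S,0) = 29.1329 15.7757 0.0000 0.0000 0.0000
step 3: (k=3,j=0): S=79.8670, (K−S)⁺=22.7330, hold=21.1981 ⇒ V=22.7330 exercise | (k=3,j=1): S=94.3877, (K−S)⁺=8.2123, hold=6.6829 ⇒ V=8.2123 exercise | (k=3,j=2): S=111.5485, (K−S)⁺=0.0000, hold=0.0000 ⇒ V=0.0000 continue | (k=3,j=3): S=131.8294, (K−S)⁺=0.0000, hold=0.0000 ⇒ V=0.0000 continue  boundary S*=94.3877
step 2: (k=2,j=0): S=86.8243, (K−S)⁺=15.7757, hold=14.2408 ⇒ V=15.7757 exercise | (k=2,j=1): S=102.6100, (K−S)⁺=0.0000, hold=3.4789 ⇒ V=3.4789 continue | (k=2,j=2): S=121.2657, (K−S)⁺=0.0000, hold=0.0000 ⇒ V=0.0000 continue  boundary S*=86.8243
step 1: (k=1,j=0): S=94.3877, (K−S)⁺=8.2123, hold=8.6361 ⇒ V=8.6361 continue | (k=1,j=1): S=111.5485, (K−S)⁺=0.0000, hold=1.4737 ⇒ V=1.4737 continue  boundary S*=-
step 0: (k=0,j=0): S=102.6100, (K−S)⁺=0.0000, hold=4.4858 ⇒ V=4.4858 continue  boundary S*=-

price = 4.4858
boundary = - - 86.8243 94.3877
tree:
4.4858
8.6361 1.4737
15.7757 3.4789 0.0000
22.7330 8.2123 0.0000 0.0000
29.1329 15.7757 0.0000 0.0000 0.0000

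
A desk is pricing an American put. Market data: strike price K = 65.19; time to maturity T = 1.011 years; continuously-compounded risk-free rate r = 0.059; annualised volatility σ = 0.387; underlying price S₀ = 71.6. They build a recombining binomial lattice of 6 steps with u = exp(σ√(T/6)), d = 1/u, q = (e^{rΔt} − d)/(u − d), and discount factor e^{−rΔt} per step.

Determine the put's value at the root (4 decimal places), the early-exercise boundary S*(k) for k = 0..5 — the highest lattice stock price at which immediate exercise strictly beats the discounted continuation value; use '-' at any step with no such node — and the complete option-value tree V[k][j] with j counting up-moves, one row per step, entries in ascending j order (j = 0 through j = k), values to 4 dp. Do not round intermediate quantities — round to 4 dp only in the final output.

price = 6.3757
boundary = - - - 44.4569 37.9269 44.4569
tree:
6.3757
9.8009 2.9643
14.5616 5.0782 0.8391
20.7331 8.4772 1.6673 0.0000
27.2631 13.6392 3.3129 0.0000 0.0000
32.8339 20.7331 6.5825 0.0000 0.0000 0.0000
37.5865 27.2631 13.0789 0.0000 0.0000 0.0000 0.0000

Δt=0.16850, u=1.17217, d=0.85312, q=0.49168, disc=e^(-rΔt)=0.99011
k=6 terminal: V=max(K-S,0) → 37.5865 27.2631 13.0789 0.0000 0.0000 0.0000 0.0000
k=5: j=0 S=32.3561 intr=32.8339 cont=32.1891 V=32.8339[EX]; j=1 S=44.4569 intr=20.7331 cont=20.0883 V=20.7331[EX]; j=2 S=61.0832 intr=4.1068 cont=6.5825 V=6.5825[hold]; j=3 S=83.9275 intr=0.0000 cont=0.0000 V=0.0000[hold]; j=4 S=115.3154 intr=0.0000 cont=0.0000 V=0.0000[hold]; j=5 S=158.4420 intr=0.0000 cont=0.0000 V=0.0000[hold]  S*(5)=44.4569
k=4: j=0 S=37.9269 intr=27.2631 cont=26.6182 V=27.2631[EX]; j=1 S=52.1111 intr=13.0789 cont=13.6392 V=13.6392[hold]; j=2 S=71.6000 intr=0.0000 cont=3.3129 V=3.3129[hold]; j=3 S=98.3775 intr=0.0000 cont=0.0000 V=0.0000[hold]; j=4 S=135.1695 intr=0.0000 cont=0.0000 V=0.0000[hold]  S*(4)=37.9269
k=3: j=0 S=44.4569 intr=20.7331 cont=20.3610 V=20.7331[EX]; j=1 S=61.0832 intr=4.1068 cont=8.4772 V=8.4772[hold]; j=2 S=83.9275 intr=0.0000 cont=1.6673 V=1.6673[hold]; j=3 S=115.3154 intr=0.0000 cont=0.0000 V=0.0000[hold]  S*(3)=44.4569
k=2: j=0 S=52.1111 intr=13.0789 cont=14.5616 V=14.5616[hold]; j=1 S=71.6000 intr=0.0000 cont=5.0782 V=5.0782[hold]; j=2 S=98.3775 intr=0.0000 cont=0.8391 V=0.8391[hold]  S*(2)=-
k=1: j=0 S=61.0832 intr=4.1068 cont=9.8009 V=9.8009[hold]; j=1 S=83.9275 intr=0.0000 cont=2.9643 V=2.9643[hold]  S*(1)=-
k=0: j=0 S=71.6000 intr=0.0000 cont=6.3757 V=6.3757[hold]  S*(0)=-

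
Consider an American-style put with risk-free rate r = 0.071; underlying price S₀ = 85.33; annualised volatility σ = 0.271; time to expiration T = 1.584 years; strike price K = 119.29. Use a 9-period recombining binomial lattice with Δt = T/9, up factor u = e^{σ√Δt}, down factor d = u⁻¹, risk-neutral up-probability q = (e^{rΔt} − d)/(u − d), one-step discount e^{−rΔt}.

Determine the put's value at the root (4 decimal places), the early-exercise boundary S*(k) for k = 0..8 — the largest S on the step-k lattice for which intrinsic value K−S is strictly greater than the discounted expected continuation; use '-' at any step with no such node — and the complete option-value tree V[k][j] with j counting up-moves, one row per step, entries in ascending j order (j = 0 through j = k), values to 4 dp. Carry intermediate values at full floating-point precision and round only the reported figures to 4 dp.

price = 33.9600
boundary = 85.3300 76.1599 85.3300 76.1599 85.3300 95.6042 85.3300 95.6042 107.1155
tree:
33.9600
43.1301 24.1879
51.3147 33.9600 15.9871
58.6198 43.1301 23.7783 9.3700
65.1398 51.3147 33.9600 15.1997 4.3569
70.9591 58.6198 43.1301 23.6858 7.9396 1.2426
76.1530 65.1398 51.3147 33.9600 14.0291 2.6589 0.0000
80.7888 70.9591 58.6198 43.1301 23.6858 5.6895 0.0000 0.0000
84.9264 76.1530 65.1398 51.3147 33.9600 12.1745 0.0000 0.0000 0.0000
88.6193 80.7888 70.9591 58.6198 43.1301 23.6858 0.0000 0.0000 0.0000 0.0000

Δt=0.17600, u=1.12041, d=0.89253, q=0.52679, disc=e^(-rΔt)=0.98758
k=9 terminal: V=max(K-S,0) → 88.6193 80.7888 70.9591 58.6198 43.1301 23.6858 0.0000 0.0000 0.0000 0.0000
k=8: j=0 S=34.3636 intr=84.9264 cont=83.4450 V=84.9264[EX]; j=1 S=43.1370 intr=76.1530 cont=74.6716 V=76.1530[EX]; j=2 S=54.1502 intr=65.1398 cont=63.6584 V=65.1398[EX]; j=3 S=67.9753 intr=51.3147 cont=49.8333 V=51.3147[EX]; j=4 S=85.3300 intr=33.9600 cont=32.4786 V=33.9600[EX]; j=5 S=107.1155 intr=12.1745 cont=11.0692 V=12.1745[EX]; j=6 S=134.4631 intr=0.0000 cont=0.0000 V=0.0000[hold]; j=7 S=168.7927 intr=0.0000 cont=0.0000 V=0.0000[hold]; j=8 S=211.8870 intr=0.0000 cont=0.0000 V=0.0000[hold]  S*(8)=107.1155
k=7: j=0 S=38.5012 intr=80.7888 cont=79.3074 V=80.7888[EX]; j=1 S=48.3309 intr=70.9591 cont=69.4777 V=70.9591[EX]; j=2 S=60.6702 intr=58.6198 cont=57.1384 V=58.6198[EX]; j=3 S=76.1599 intr=43.1301 cont=41.6487 V=43.1301[EX]; j=4 S=95.6042 intr=23.6858 cont=22.2044 V=23.6858[EX]; j=5 S=120.0128 intr=0.0000 cont=5.6895 V=5.6895[hold]; j=6 S=150.6532 intr=0.0000 cont=0.0000 V=0.0000[hold]; j=7 S=189.1163 intr=0.0000 cont=0.0000 V=0.0000[hold]  S*(7)=95.6042
k=6: j=0 S=43.1370 intr=76.1530 cont=74.6716 V=76.1530[EX]; j=1 S=54.1502 intr=65.1398 cont=63.6584 V=65.1398[EX]; j=2 S=67.9753 intr=51.3147 cont=49.8333 V=51.3147[EX]; j=3 S=85.3300 intr=33.9600 cont=32.4786 V=33.9600[EX]; j=4 S=107.1155 intr=12.1745 cont=14.0291 V=14.0291[hold]; j=5 S=134.4631 intr=0.0000 cont=2.6589 V=2.6589[hold]; j=6 S=168.7927 intr=0.0000 cont=0.0000 V=0.0000[hold]  S*(6)=85.3300
k=5: j=0 S=48.3309 intr=70.9591 cont=69.4777 V=70.9591[EX]; j=1 S=60.6702 intr=58.6198 cont=57.1384 V=58.6198[EX]; j=2 S=76.1599 intr=43.1301 cont=41.6487 V=43.1301[EX]; j=3 S=95.6042 intr=23.6858 cont=23.1693 V=23.6858[EX]; j=4 S=120.0128 intr=0.0000 cont=7.9396 V=7.9396[hold]; j=5 S=150.6532 intr=0.0000 cont=1.2426 V=1.2426[hold]  S*(5)=95.6042
k=4: j=0 S=54.1502 intr=65.1398 cont=63.6584 V=65.1398[EX]; j=1 S=67.9753 intr=51.3147 cont=49.8333 V=51.3147[EX]; j=2 S=85.3300 intr=33.9600 cont=32.4786 V=33.9600[EX]; j=3 S=107.1155 intr=12.1745 cont=15.1997 V=15.1997[hold]; j=4 S=134.4631 intr=0.0000 cont=4.3569 V=4.3569[hold]  S*(4)=85.3300
k=3: j=0 S=60.6702 intr=58.6198 cont=57.1384 V=58.6198[EX]; j=1 S=76.1599 intr=43.1301 cont=41.6487 V=43.1301[EX]; j=2 S=95.6042 intr=23.6858 cont=23.7783 V=23.7783[hold]; j=3 S=120.0128 intr=0.0000 cont=9.3700 V=9.3700[hold]  S*(3)=76.1599
k=2: j=0 S=67.9753 intr=51.3147 cont=49.8333 V=51.3147[EX]; j=1 S=85.3300 intr=33.9600 cont=32.5268 V=33.9600[EX]; j=2 S=107.1155 intr=12.1745 cont=15.9871 V=15.9871[hold]  S*(2)=85.3300
k=1: j=0 S=76.1599 intr=43.1301 cont=41.6487 V=43.1301[EX]; j=1 S=95.6042 intr=23.6858 cont=24.1879 V=24.1879[hold]  S*(1)=76.1599
k=0: j=0 S=85.3300 intr=33.9600 cont=32.7399 V=33.9600[EX]  S*(0)=85.3300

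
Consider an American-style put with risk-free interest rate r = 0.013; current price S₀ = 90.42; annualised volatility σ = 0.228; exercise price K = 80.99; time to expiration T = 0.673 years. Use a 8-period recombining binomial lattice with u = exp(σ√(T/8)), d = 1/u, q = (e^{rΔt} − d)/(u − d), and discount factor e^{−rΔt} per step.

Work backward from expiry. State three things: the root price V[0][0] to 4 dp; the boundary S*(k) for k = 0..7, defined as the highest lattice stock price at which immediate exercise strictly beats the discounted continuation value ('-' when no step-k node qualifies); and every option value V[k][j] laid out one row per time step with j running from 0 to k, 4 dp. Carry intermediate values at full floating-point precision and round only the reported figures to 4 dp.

Δt=0.08413  u=1.06837  d=0.93601  q=0.49174  discount=0.99891
step 8 (expiry): payoffs max(K−S,0) = 27.7171 20.1841 11.5859 1.7718 0.0000 0.0000 0.0000 0.0000 0.0000
step 7: (k=7,j=0): S=56.9149, (K−S)⁺=24.0751, hold=23.9866 ⇒ V=24.0751 exercise | (k=7,j=1): S=64.9629, (K−S)⁺=16.0271, hold=15.9386 ⇒ V=16.0271 exercise | (k=7,j=2): S=74.1490, (K−S)⁺=6.8410, hold=6.7525 ⇒ V=6.8410 exercise | (k=7,j=3): S=84.6340, (K−S)⁺=0.0000, hold=0.8996 ⇒ V=0.8996 continue | (k=7,j=4): S=96.6016, (K−S)⁺=0.0000, hold=0.0000 ⇒ V=0.0000 continue | (k=7,j=5): S=110.2615, (K−S)⁺=0.0000, hold=0.0000 ⇒ V=0.0000 continue | (k=7,j=6): S=125.8530, (K−S)⁺=0.0000, hold=0.0000 ⇒ V=0.0000 continue | (k=7,j=7): S=143.6492, (K−S)⁺=0.0000, hold=0.0000 ⇒ V=0.0000 continue  boundary S*=74.1490
step 6: (k=6,j=0): S=60.8059, (K−S)⁺=20.1841, hold=20.0956 ⇒ V=20.1841 exercise | (k=6,j=1): S=69.4041, (K−S)⁺=11.5859, hold=11.4974 ⇒ V=11.5859 exercise | (k=6,j=2): S=79.2182, (K−S)⁺=1.7718, hold=3.9151 ⇒ V=3.9151 continue | (k=6,j=3): S=90.4200, (K−S)⁺=0.0000, hold=0.4567 ⇒ V=0.4567 continue | (k=6,j=4): S=103.2058, (K−S)⁺=0.0000, hold=0.0000 ⇒ V=0.0000 continue | (k=6,j=5): S=117.7996, (K−S)⁺=0.0000, hold=0.0000 ⇒ V=0.0000 continue | (k=6,j=6): S=134.4570, (K−S)⁺=0.0000, hold=0.0000 ⇒ V=0.0000 continue  boundary S*=69.4041
step 5: (k=5,j=0): S=64.9629, (K−S)⁺=16.0271, hold=15.9386 ⇒ V=16.0271 exercise | (k=5,j=1): S=74.1490, (K−S)⁺=6.8410, hold=7.8053 ⇒ V=7.8053 continue | (k=5,j=2): S=84.6340, (K−S)⁺=0.0000, hold=2.2120 ⇒ V=2.2120 continue | (k=5,j=3): S=96.6016, (K−S)⁺=0.0000, hold=0.2319 ⇒ V=0.2319 continue | (k=5,j=4): S=110.2615, (K−S)⁺=0.0000, hold=0.0000 ⇒ V=0.0000 continue | (k=5,j=5): S=125.8530, (K−S)⁺=0.0000, hold=0.0000 ⇒ V=0.0000 continue  boundary S*=64.9629
step 4: (k=4,j=0): S=69.4041, (K−S)⁺=11.5859, hold=11.9710 ⇒ V=11.9710 continue | (k=4,j=1): S=79.2182, (K−S)⁺=1.7718, hold=5.0493 ⇒ V=5.0493 continue | (k=4,j=2): S=90.4200, (K−S)⁺=0.0000, hold=1.2370 ⇒ V=1.2370 continue | (k=4,j=3): S=103.2058, (K−S)⁺=0.0000, hold=0.1177 ⇒ V=0.1177 continue | (k=4,j=4): S=117.7996, (K−S)⁺=0.0000, hold=0.0000 ⇒ V=0.0000 continue  boundary S*=-
step 3: (k=3,j=0): S=74.1490, (K−S)⁺=6.8410, hold=8.5580 ⇒ V=8.5580 continue | (k=3,j=1): S=84.6340, (K−S)⁺=0.0000, hold=3.1712 ⇒ V=3.1712 continue | (k=3,j=2): S=96.6016, (K−S)⁺=0.0000, hold=0.6858 ⇒ V=0.6858 continue | (k=3,j=3): S=110.2615, (K−S)⁺=0.0000, hold=0.0598 ⇒ V=0.0598 continue  boundary S*=-
step 2: (k=2,j=0): S=79.2182, (K−S)⁺=1.7718, hold=5.9026 ⇒ V=5.9026 continue | (k=2,j=1): S=90.4200, (K−S)⁺=0.0000, hold=1.9469 ⇒ V=1.9469 continue | (k=2,j=2): S=103.2058, (K−S)⁺=0.0000, hold=0.3776 ⇒ V=0.3776 continue  boundary S*=-
step 1: (k=1,j=0): S=84.6340, (K−S)⁺=0.0000, hold=3.9531 ⇒ V=3.9531 continue | (k=1,j=1): S=96.6016, (K−S)⁺=0.0000, hold=1.1739 ⇒ V=1.1739 continue  boundary S*=-
step 0: (k=0,j=0): S=90.4200, (K−S)⁺=0.0000, hold=2.5836 ⇒ V=2.5836 continue  boundary S*=-

price = 2.5836
boundary = - - - - - 64.9629 69.4041 74.1490
tree:
2.5836
3.9531 1.1739
5.9026 1.9469 0.3776
8.5580 3.1712 0.6858 0.0598
11.9710 5.0493 1.2370 0.1177 0.0000
16.0271 7.8053 2.2120 0.2319 0.0000 0.0000
20.1841 11.5859 3.9151 0.4567 0.0000 0.0000 0.0000
24.0751 16.0271 6.8410 0.8996 0.0000 0.0000 0.0000 0.0000
27.7171 20.1841 11.5859 1.7718 0.0000 0.0000 0.0000 0.0000 0.0000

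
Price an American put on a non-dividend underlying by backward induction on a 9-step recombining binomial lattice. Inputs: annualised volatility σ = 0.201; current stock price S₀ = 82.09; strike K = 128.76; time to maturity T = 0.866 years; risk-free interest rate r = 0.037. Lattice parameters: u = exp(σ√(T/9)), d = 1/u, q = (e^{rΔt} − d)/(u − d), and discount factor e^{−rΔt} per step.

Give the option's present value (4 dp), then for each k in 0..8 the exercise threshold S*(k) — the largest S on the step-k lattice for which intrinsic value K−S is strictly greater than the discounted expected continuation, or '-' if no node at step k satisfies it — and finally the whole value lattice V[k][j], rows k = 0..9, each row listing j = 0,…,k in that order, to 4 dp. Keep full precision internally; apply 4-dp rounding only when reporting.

params: Δt=0.09622 u=1.06433 d=0.93955 q=0.51300 e^(-rΔt)=0.99645
t_9 payoffs: 81.9232 75.7029 68.6565 60.6743 51.6320 41.3888 29.7852 16.6406 1.7503 0.0000
t_8: node(8,0) S=49.8500 payoff=78.9100 vs cont=78.4524 → 78.9100 [stop]  node(8,1) S=56.4705 payoff=72.2895 vs cont=71.8319 → 72.2895 [stop]  node(8,2) S=63.9702 payoff=64.7898 vs cont=64.3322 → 64.7898 [stop]  node(8,3) S=72.4660 payoff=56.2940 vs cont=55.8364 → 56.2940 [stop]  node(8,4) S=82.0900 payoff=46.6700 vs cont=46.2124 → 46.6700 [stop]  node(8,5) S=92.9922 payoff=35.7678 vs cont=35.3102 → 35.7678 [stop]  node(8,6) S=105.3423 payoff=23.4177 vs cont=22.9601 → 23.4177 [stop]  node(8,7) S=119.3325 payoff=9.4275 vs cont=8.9699 → 9.4275 [stop]  node(8,8) S=135.1808 payoff=0.0000 vs cont=0.8494 → 0.8494 [wait]  ⇒ S*(8)=119.3325
t_7: node(7,0) S=53.0571 payoff=75.7029 vs cont=75.2453 → 75.7029 [stop]  node(7,1) S=60.1035 payoff=68.6565 vs cont=68.1989 → 68.6565 [stop]  node(7,2) S=68.0857 payoff=60.6743 vs cont=60.2167 → 60.6743 [stop]  node(7,3) S=77.1280 payoff=51.6320 vs cont=51.1744 → 51.6320 [stop]  node(7,4) S=87.3712 payoff=41.3888 vs cont=40.9312 → 41.3888 [stop]  node(7,5) S=98.9748 payoff=29.7852 vs cont=29.3276 → 29.7852 [stop]  node(7,6) S=112.1194 payoff=16.6406 vs cont=16.1830 → 16.6406 [stop]  node(7,7) S=127.0097 payoff=1.7503 vs cont=5.0090 → 5.0090 [wait]  ⇒ S*(7)=112.1194
t_6: node(6,0) S=56.4705 payoff=72.2895 vs cont=71.8319 → 72.2895 [stop]  node(6,1) S=63.9702 payoff=64.7898 vs cont=64.3322 → 64.7898 [stop]  node(6,2) S=72.4660 payoff=56.2940 vs cont=55.8364 → 56.2940 [stop]  node(6,3) S=82.0900 payoff=46.6700 vs cont=46.2124 → 46.6700 [stop]  node(6,4) S=92.9922 payoff=35.7678 vs cont=35.3102 → 35.7678 [stop]  node(6,5) S=105.3423 payoff=23.4177 vs cont=22.9601 → 23.4177 [stop]  node(6,6) S=119.3325 payoff=9.4275 vs cont=10.6357 → 10.6357 [wait]  ⇒ S*(6)=105.3423
t_5: node(5,0) S=60.1035 payoff=68.6565 vs cont=68.1989 → 68.6565 [stop]  node(5,1) S=68.0857 payoff=60.6743 vs cont=60.2167 → 60.6743 [stop]  node(5,2) S=77.1280 payoff=51.6320 vs cont=51.1744 → 51.6320 [stop]  node(5,3) S=87.3712 payoff=41.3888 vs cont=40.9312 → 41.3888 [stop]  node(5,4) S=98.9748 payoff=29.7852 vs cont=29.3276 → 29.7852 [stop]  node(5,5) S=112.1194 payoff=16.6406 vs cont=16.8006 → 16.8006 [wait]  ⇒ S*(5)=98.9748
t_4: node(4,0) S=63.9702 payoff=64.7898 vs cont=64.3322 → 64.7898 [stop]  node(4,1) S=72.4660 payoff=56.2940 vs cont=55.8364 → 56.2940 [stop]  node(4,2) S=82.0900 payoff=46.6700 vs cont=46.2124 → 46.6700 [stop]  node(4,3) S=92.9922 payoff=35.7678 vs cont=35.3102 → 35.7678 [stop]  node(4,4) S=105.3423 payoff=23.4177 vs cont=23.0419 → 23.4177 [stop]  ⇒ S*(4)=105.3423
t_3: node(3,0) S=68.0857 payoff=60.6743 vs cont=60.2167 → 60.6743 [stop]  node(3,1) S=77.1280 payoff=51.6320 vs cont=51.1744 → 51.6320 [stop]  node(3,2) S=87.3712 payoff=41.3888 vs cont=40.9312 → 41.3888 [stop]  node(3,3) S=98.9748 payoff=29.7852 vs cont=29.3276 → 29.7852 [stop]  ⇒ S*(3)=98.9748
t_2: node(2,0) S=72.4660 payoff=56.2940 vs cont=55.8364 → 56.2940 [stop]  node(2,1) S=82.0900 payoff=46.6700 vs cont=46.2124 → 46.6700 [stop]  node(2,2) S=92.9922 payoff=35.7678 vs cont=35.3102 → 35.7678 [stop]  ⇒ S*(2)=92.9922
t_1: node(1,0) S=77.1280 payoff=51.6320 vs cont=51.1744 → 51.6320 [stop]  node(1,1) S=87.3712 payoff=41.3888 vs cont=40.9312 → 41.3888 [stop]  ⇒ S*(1)=87.3712
t_0: node(0,0) S=82.0900 payoff=46.6700 vs cont=46.2124 → 46.6700 [stop]  ⇒ S*(0)=82.0900

price = 46.6700
boundary = 82.0900 87.3712 92.9922 98.9748 105.3423 98.9748 105.3423 112.1194 119.3325
tree:
46.6700
51.6320 41.3888
56.2940 46.6700 35.7678
60.6743 51.6320 41.3888 29.7852
64.7898 56.2940 46.6700 35.7678 23.4177
68.6565 60.6743 51.6320 41.3888 29.7852 16.8006
72.2895 64.7898 56.2940 46.6700 35.7678 23.4177 10.6357
75.7029 68.6565 60.6743 51.6320 41.3888 29.7852 16.6406 5.0090
78.9100 72.2895 64.7898 56.2940 46.6700 35.7678 23.4177 9.4275 0.8494
81.9232 75.7029 68.6565 60.6743 51.6320 41.3888 29.7852 16.6406 1.7503 0.0000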